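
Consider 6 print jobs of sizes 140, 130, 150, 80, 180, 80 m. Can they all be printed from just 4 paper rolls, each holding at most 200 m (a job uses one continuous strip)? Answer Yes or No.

No

Total = 760 m; ⌈760/200⌉ = 4.
The bound of 4 does not rule out 4, but exhaustive search shows no assignment into 4 paper rolls of capacity 200 m exists — the minimum is 5.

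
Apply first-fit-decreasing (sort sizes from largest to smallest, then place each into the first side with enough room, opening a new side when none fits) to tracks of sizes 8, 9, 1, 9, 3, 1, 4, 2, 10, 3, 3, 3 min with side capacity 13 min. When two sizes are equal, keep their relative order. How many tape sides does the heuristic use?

Sorted descending: 10, 9, 9, 8, 4, 3, 3, 3, 3, 2, 1, 1.
  10 → side 1 (new)  [load 10/13]
  9 → side 2 (new)  [load 9/13]
  9 → side 3 (new)  [load 9/13]
  8 → side 4 (new)  [load 8/13]
  4 → side 2  [load 13/13]
  3 → side 1  [load 13/13]
  3 → side 3  [load 12/13]
  3 → side 4  [load 11/13]
  3 → side 5 (new)  [load 3/13]
  2 → side 4  [load 13/13]
  1 → side 3  [load 13/13]
  1 → side 5  [load 4/13]
5 tape sides opened.

5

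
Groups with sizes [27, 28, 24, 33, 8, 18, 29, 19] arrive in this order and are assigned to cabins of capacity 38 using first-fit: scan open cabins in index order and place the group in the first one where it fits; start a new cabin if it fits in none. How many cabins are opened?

6

  27 → cabin 1 (new)  [load 27/38]
  28 → cabin 2 (new)  [load 28/38]
  24 → cabin 3 (new)  [load 24/38]
  33 → cabin 4 (new)  [load 33/38]
  8 → cabin 1  [load 35/38]
  18 → cabin 5 (new)  [load 18/38]
  29 → cabin 6 (new)  [load 29/38]
  19 → cabin 5  [load 37/38]
6 cabins opened.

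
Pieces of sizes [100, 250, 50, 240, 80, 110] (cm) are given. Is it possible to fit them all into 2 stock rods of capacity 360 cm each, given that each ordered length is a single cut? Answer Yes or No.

Total = 830 cm; ⌈830/360⌉ = 3.
At least 3 stock rods are required, but only 2 are allowed.

No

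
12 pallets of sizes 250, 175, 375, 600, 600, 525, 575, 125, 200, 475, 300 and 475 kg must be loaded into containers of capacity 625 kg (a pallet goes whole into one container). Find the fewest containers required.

9

Total = 600 + 600 + 575 + 525 + 475 + 475 + 375 + 300 + 250 + 200 + 175 + 125 = 4675 kg.
Lower bound: ⌈4675/625⌉ = 8 containers.
A packing using 9 containers:
  container 1: 600 = 600
  container 2: 600 = 600
  container 3: 575 = 575
  container 4: 525 = 525
  container 5: 475 + 125 = 600
  container 6: 475 = 475
  container 7: 375 + 250 = 625
  container 8: 300 + 200 = 500
  container 9: 175 = 175
No arrangement into 8 containers stays within capacity, so 9 is optimal.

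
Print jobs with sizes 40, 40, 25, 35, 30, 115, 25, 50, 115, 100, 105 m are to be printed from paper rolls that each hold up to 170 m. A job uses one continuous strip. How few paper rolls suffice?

Total = 115 + 115 + 105 + 100 + 50 + 40 + 40 + 35 + 30 + 25 + 25 = 680 m.
Lower bound: ⌈680/170⌉ = 4 paper rolls.
A packing using 5 paper rolls:
  roll 1: 115 + 50 = 165
  roll 2: 115 + 40 = 155
  roll 3: 105 + 40 + 25 = 170
  roll 4: 100 + 35 + 30 = 165
  roll 5: 25 = 25
No arrangement into 4 paper rolls stays within capacity, so 5 is optimal.

5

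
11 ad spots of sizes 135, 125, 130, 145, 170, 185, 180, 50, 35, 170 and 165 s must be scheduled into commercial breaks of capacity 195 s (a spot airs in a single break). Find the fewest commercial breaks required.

Total = 185 + 180 + 170 + 170 + 165 + 145 + 135 + 130 + 125 + 50 + 35 = 1490 s.
Lower bound: ⌈1490/195⌉ = 8 commercial breaks.
Also, 9 ad spots each exceed 195/2 s, and no two of those can share a break, so at least 9 commercial breaks are needed.
A packing using 9 commercial breaks:
  break 1: 185 = 185
  break 2: 180 = 180
  break 3: 170 = 170
  break 4: 170 = 170
  break 5: 165 = 165
  break 6: 145 + 50 = 195
  break 7: 135 + 35 = 170
  break 8: 130 = 130
  break 9: 125 = 125
This matches the lower bound, so 9 is optimal.

9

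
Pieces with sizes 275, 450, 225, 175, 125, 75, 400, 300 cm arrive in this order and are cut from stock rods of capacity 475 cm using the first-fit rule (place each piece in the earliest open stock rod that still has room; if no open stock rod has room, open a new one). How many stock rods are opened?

5

  275 → stock rod 1 (new)  [load 275/475]
  450 → stock rod 2 (new)  [load 450/475]
  225 → stock rod 3 (new)  [load 225/475]
  175 → stock rod 1  [load 450/475]
  125 → stock rod 3  [load 350/475]
  75 → stock rod 3  [load 425/475]
  400 → stock rod 4 (new)  [load 400/475]
  300 → stock rod 5 (new)  [load 300/475]
5 stock rods opened.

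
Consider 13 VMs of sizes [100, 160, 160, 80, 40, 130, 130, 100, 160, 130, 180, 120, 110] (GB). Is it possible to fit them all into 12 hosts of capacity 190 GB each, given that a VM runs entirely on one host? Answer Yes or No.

Yes

A valid assignment using 11 hosts:
  host 1: 180 = 180
  host 2: 160 = 160
  host 3: 160 = 160
  host 4: 160 = 160
  host 5: 130 + 40 = 170
  host 6: 130 = 130
  host 7: 130 = 130
  host 8: 120 = 120
  host 9: 110 + 80 = 190
  host 10: 100 = 100
  host 11: 100 = 100
That uses only 11 ≤ 12, so 12 hosts are enough.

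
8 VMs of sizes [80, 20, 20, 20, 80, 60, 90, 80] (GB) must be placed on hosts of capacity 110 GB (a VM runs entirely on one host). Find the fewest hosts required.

Total = 90 + 80 + 80 + 80 + 60 + 20 + 20 + 20 = 450 GB.
Lower bound: ⌈450/110⌉ = 5 hosts.
A packing using 5 hosts:
  host 1: 90 + 20 = 110
  host 2: 80 + 20 = 100
  host 3: 80 + 20 = 100
  host 4: 80 = 80
  host 5: 60 = 60
This matches the lower bound, so 5 is optimal.

5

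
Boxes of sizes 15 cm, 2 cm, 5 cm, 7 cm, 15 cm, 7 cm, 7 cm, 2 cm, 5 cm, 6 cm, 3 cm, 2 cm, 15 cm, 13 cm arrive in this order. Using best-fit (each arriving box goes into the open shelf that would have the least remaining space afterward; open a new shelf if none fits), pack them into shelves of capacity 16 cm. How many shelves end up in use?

  15 → shelf 1 (new)  [load 15/16]
  2 → shelf 2 (new)  [load 2/16]
  5 → shelf 2  [load 7/16]
  7 → shelf 2  [load 14/16]
  15 → shelf 3 (new)  [load 15/16]
  7 → shelf 4 (new)  [load 7/16]
  7 → shelf 4  [load 14/16]
  2 → shelf 2  [load 16/16]
  5 → shelf 5 (new)  [load 5/16]
  6 → shelf 5  [load 11/16]
  3 → shelf 5  [load 14/16]
  2 → shelf 4  [load 16/16]
  15 → shelf 6 (new)  [load 15/16]
  13 → shelf 7 (new)  [load 13/16]
7 shelves opened.

7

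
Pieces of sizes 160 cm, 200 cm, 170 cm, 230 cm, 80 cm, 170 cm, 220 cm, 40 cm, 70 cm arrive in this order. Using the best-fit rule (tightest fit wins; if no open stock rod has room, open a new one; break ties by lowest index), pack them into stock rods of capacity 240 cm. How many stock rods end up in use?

6

  160 → stock rod 1 (new)  [load 160/240]
  200 → stock rod 2 (new)  [load 200/240]
  170 → stock rod 3 (new)  [load 170/240]
  230 → stock rod 4 (new)  [load 230/240]
  80 → stock rod 1  [load 240/240]
  170 → stock rod 5 (new)  [load 170/240]
  220 → stock rod 6 (new)  [load 220/240]
  40 → stock rod 2  [load 240/240]
  70 → stock rod 3  [load 240/240]
6 stock rods opened.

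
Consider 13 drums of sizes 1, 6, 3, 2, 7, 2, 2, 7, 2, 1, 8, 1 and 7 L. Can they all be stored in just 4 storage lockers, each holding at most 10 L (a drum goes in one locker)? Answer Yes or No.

No

Total = 49 L; ⌈49/10⌉ = 5.
At least 5 storage lockers are required, but only 4 are allowed.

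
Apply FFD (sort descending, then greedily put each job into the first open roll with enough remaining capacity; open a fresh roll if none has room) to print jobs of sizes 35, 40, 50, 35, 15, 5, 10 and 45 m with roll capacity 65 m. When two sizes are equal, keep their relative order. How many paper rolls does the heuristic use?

5

Sorted descending: 50, 45, 40, 35, 35, 15, 10, 5.
  50 → roll 1 (new)  [load 50/65]
  45 → roll 2 (new)  [load 45/65]
  40 → roll 3 (new)  [load 40/65]
  35 → roll 4 (new)  [load 35/65]
  35 → roll 5 (new)  [load 35/65]
  15 → roll 1  [load 65/65]
  10 → roll 2  [load 55/65]
  5 → roll 2  [load 60/65]
5 paper rolls opened.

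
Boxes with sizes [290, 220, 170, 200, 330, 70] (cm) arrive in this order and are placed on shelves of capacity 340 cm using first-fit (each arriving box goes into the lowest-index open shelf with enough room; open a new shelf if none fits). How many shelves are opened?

5

  290 → shelf 1 (new)  [load 290/340]
  220 → shelf 2 (new)  [load 220/340]
  170 → shelf 3 (new)  [load 170/340]
  200 → shelf 4 (new)  [load 200/340]
  330 → shelf 5 (new)  [load 330/340]
  70 → shelf 2  [load 290/340]
5 shelves opened.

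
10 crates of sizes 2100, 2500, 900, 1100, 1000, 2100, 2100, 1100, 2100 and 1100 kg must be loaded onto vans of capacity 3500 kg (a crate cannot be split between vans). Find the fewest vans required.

Total = 2500 + 2100 + 2100 + 2100 + 2100 + 1100 + 1100 + 1100 + 1000 + 900 = 16100 kg.
Lower bound: ⌈16100/3500⌉ = 5 vans.
A packing using 5 vans:
  van 1: 2500 + 1000 = 3500
  van 2: 2100 + 1100 = 3200
  van 3: 2100 + 1100 = 3200
  van 4: 2100 + 1100 = 3200
  van 5: 2100 + 900 = 3000
This matches the lower bound, so 5 is optimal.

5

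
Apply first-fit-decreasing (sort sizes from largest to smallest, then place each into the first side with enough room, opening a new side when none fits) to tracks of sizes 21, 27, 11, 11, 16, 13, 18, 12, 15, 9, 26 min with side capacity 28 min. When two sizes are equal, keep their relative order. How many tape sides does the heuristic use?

7

Sorted descending: 27, 26, 21, 18, 16, 15, 13, 12, 11, 11, 9.
  27 → side 1 (new)  [load 27/28]
  26 → side 2 (new)  [load 26/28]
  21 → side 3 (new)  [load 21/28]
  18 → side 4 (new)  [load 18/28]
  16 → side 5 (new)  [load 16/28]
  15 → side 6 (new)  [load 15/28]
  13 → side 6  [load 28/28]
  12 → side 5  [load 28/28]
  11 → side 7 (new)  [load 11/28]
  11 → side 7  [load 22/28]
  9 → side 4  [load 27/28]
7 tape sides opened.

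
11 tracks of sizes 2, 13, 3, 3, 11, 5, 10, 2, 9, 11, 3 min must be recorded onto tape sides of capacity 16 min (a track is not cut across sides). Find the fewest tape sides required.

Total = 13 + 11 + 11 + 10 + 9 + 5 + 3 + 3 + 3 + 2 + 2 = 72 min.
Lower bound: ⌈72/16⌉ = 5 tape sides.
A packing using 5 tape sides:
  side 1: 13 + 3 = 16
  side 2: 11 + 5 = 16
  side 3: 11 + 3 + 2 = 16
  side 4: 10 + 3 + 2 = 15
  side 5: 9 = 9
This matches the lower bound, so 5 is optimal.

5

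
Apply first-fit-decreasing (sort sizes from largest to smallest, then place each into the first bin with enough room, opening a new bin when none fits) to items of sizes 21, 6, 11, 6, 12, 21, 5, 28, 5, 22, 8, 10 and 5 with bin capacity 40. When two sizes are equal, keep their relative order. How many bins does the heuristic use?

Sorted descending: 28, 22, 21, 21, 12, 11, 10, 8, 6, 6, 5, 5, 5.
  28 → bin 1 (new)  [load 28/40]
  22 → bin 2 (new)  [load 22/40]
  21 → bin 3 (new)  [load 21/40]
  21 → bin 4 (new)  [load 21/40]
  12 → bin 1  [load 40/40]
  11 → bin 2  [load 33/40]
  10 → bin 3  [load 31/40]
  8 → bin 3  [load 39/40]
  6 → bin 2  [load 39/40]
  6 → bin 4  [load 27/40]
  5 → bin 4  [load 32/40]
  5 → bin 4  [load 37/40]
  5 → bin 5 (new)  [load 5/40]
5 bins opened.

5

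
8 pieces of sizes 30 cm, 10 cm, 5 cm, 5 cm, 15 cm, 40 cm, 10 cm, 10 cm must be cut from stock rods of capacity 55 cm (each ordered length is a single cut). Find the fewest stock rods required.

Total = 40 + 30 + 15 + 10 + 10 + 10 + 5 + 5 = 125 cm.
Lower bound: ⌈125/55⌉ = 3 stock rods.
A packing using 3 stock rods:
  stock rod 1: 40 + 15 = 55
  stock rod 2: 30 + 10 + 10 + 5 = 55
  stock rod 3: 10 + 5 = 15
This matches the lower bound, so 3 is optimal.

3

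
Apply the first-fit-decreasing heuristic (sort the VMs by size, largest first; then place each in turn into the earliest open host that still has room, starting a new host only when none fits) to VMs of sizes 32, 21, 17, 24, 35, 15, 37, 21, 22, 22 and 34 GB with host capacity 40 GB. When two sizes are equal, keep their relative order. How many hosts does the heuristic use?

9

Sorted descending: 37, 35, 34, 32, 24, 22, 22, 21, 21, 17, 15.
  37 → host 1 (new)  [load 37/40]
  35 → host 2 (new)  [load 35/40]
  34 → host 3 (new)  [load 34/40]
  32 → host 4 (new)  [load 32/40]
  24 → host 5 (new)  [load 24/40]
  22 → host 6 (new)  [load 22/40]
  22 → host 7 (new)  [load 22/40]
  21 → host 8 (new)  [load 21/40]
  21 → host 9 (new)  [load 21/40]
  17 → host 6  [load 39/40]
  15 → host 5  [load 39/40]
9 hosts opened.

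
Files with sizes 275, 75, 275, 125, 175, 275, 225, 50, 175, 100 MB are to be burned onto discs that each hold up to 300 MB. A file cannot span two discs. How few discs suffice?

Total = 275 + 275 + 275 + 225 + 175 + 175 + 125 + 100 + 75 + 50 = 1750 MB.
Lower bound: ⌈1750/300⌉ = 6 discs.
A packing using 7 discs:
  disc 1: 275 = 275
  disc 2: 275 = 275
  disc 3: 275 = 275
  disc 4: 225 + 75 = 300
  disc 5: 175 + 125 = 300
  disc 6: 175 + 100 = 275
  disc 7: 50 = 50
No arrangement into 6 discs stays within capacity, so 7 is optimal.

7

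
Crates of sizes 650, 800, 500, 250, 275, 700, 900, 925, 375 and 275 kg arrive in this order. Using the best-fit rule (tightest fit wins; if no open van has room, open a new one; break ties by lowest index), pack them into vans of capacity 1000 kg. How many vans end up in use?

7

  650 → van 1 (new)  [load 650/1000]
  800 → van 2 (new)  [load 800/1000]
  500 → van 3 (new)  [load 500/1000]
  250 → van 1  [load 900/1000]
  275 → van 3  [load 775/1000]
  700 → van 4 (new)  [load 700/1000]
  900 → van 5 (new)  [load 900/1000]
  925 → van 6 (new)  [load 925/1000]
  375 → van 7 (new)  [load 375/1000]
  275 → van 4  [load 975/1000]
7 vans opened.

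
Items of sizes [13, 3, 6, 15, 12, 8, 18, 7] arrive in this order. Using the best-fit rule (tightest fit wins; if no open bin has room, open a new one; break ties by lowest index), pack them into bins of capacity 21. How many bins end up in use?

  13 → bin 1 (new)  [load 13/21]
  3 → bin 1  [load 16/21]
  6 → bin 2 (new)  [load 6/21]
  15 → bin 2  [load 21/21]
  12 → bin 3 (new)  [load 12/21]
  8 → bin 3  [load 20/21]
  18 → bin 4 (new)  [load 18/21]
  7 → bin 5 (new)  [load 7/21]
5 bins opened.

5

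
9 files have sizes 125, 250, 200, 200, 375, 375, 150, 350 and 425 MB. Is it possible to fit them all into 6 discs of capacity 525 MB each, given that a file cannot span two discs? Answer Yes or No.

A valid assignment using 6 discs:
  disc 1: 425 = 425
  disc 2: 375 + 150 = 525
  disc 3: 375 + 125 = 500
  disc 4: 350 = 350
  disc 5: 250 + 200 = 450
  disc 6: 200 = 200
Every load is within 525 MB, so 6 discs suffice.

Yes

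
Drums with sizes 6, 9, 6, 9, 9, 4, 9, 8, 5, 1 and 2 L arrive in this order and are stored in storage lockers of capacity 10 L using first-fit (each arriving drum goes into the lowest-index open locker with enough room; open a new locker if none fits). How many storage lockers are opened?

  6 → locker 1 (new)  [load 6/10]
  9 → locker 2 (new)  [load 9/10]
  6 → locker 3 (new)  [load 6/10]
  9 → locker 4 (new)  [load 9/10]
  9 → locker 5 (new)  [load 9/10]
  4 → locker 1  [load 10/10]
  9 → locker 6 (new)  [load 9/10]
  8 → locker 7 (new)  [load 8/10]
  5 → locker 8 (new)  [load 5/10]
  1 → locker 2  [load 10/10]
  2 → locker 3  [load 8/10]
8 storage lockers opened.

8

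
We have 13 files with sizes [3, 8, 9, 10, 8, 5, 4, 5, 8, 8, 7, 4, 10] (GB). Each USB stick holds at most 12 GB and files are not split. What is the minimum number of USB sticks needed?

9

Total = 10 + 10 + 9 + 8 + 8 + 8 + 8 + 7 + 5 + 5 + 4 + 4 + 3 = 89 GB.
Lower bound: ⌈89/12⌉ = 8 USB sticks.
A packing using 9 USB sticks:
  USB stick 1: 10 = 10
  USB stick 2: 10 = 10
  USB stick 3: 9 + 3 = 12
  USB stick 4: 8 + 4 = 12
  USB stick 5: 8 + 4 = 12
  USB stick 6: 8 = 8
  USB stick 7: 8 = 8
  USB stick 8: 7 + 5 = 12
  USB stick 9: 5 = 5
No arrangement into 8 USB sticks stays within capacity, so 9 is optimal.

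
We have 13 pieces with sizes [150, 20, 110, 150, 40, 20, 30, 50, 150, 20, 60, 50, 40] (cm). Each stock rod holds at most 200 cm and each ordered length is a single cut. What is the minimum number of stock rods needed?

Total = 150 + 150 + 150 + 110 + 60 + 50 + 50 + 40 + 40 + 30 + 20 + 20 + 20 = 890 cm.
Lower bound: ⌈890/200⌉ = 5 stock rods.
A packing using 5 stock rods:
  stock rod 1: 150 + 50 = 200
  stock rod 2: 150 + 50 = 200
  stock rod 3: 150 + 40 = 190
  stock rod 4: 110 + 60 + 30 = 200
  stock rod 5: 40 + 20 + 20 + 20 = 100
This matches the lower bound, so 5 is optimal.

5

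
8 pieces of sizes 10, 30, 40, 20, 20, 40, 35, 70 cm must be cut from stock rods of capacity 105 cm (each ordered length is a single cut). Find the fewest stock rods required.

3

Total = 70 + 40 + 40 + 35 + 30 + 20 + 20 + 10 = 265 cm.
Lower bound: ⌈265/105⌉ = 3 stock rods.
A packing using 3 stock rods:
  stock rod 1: 70 + 35 = 105
  stock rod 2: 40 + 40 + 20 = 100
  stock rod 3: 30 + 20 + 10 = 60
This matches the lower bound, so 3 is optimal.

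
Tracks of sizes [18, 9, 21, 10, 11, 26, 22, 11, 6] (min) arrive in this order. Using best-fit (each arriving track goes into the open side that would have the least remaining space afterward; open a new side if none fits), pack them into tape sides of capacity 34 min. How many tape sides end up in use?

5

  18 → side 1 (new)  [load 18/34]
  9 → side 1  [load 27/34]
  21 → side 2 (new)  [load 21/34]
  10 → side 2  [load 31/34]
  11 → side 3 (new)  [load 11/34]
  26 → side 4 (new)  [load 26/34]
  22 → side 3  [load 33/34]
  11 → side 5 (new)  [load 11/34]
  6 → side 1  [load 33/34]
5 tape sides opened.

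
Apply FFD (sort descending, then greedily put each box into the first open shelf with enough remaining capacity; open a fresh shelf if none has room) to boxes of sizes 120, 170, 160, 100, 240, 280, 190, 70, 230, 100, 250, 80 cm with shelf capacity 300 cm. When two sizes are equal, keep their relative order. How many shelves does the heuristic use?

8

Sorted descending: 280, 250, 240, 230, 190, 170, 160, 120, 100, 100, 80, 70.
  280 → shelf 1 (new)  [load 280/300]
  250 → shelf 2 (new)  [load 250/300]
  240 → shelf 3 (new)  [load 240/300]
  230 → shelf 4 (new)  [load 230/300]
  190 → shelf 5 (new)  [load 190/300]
  170 → shelf 6 (new)  [load 170/300]
  160 → shelf 7 (new)  [load 160/300]
  120 → shelf 6  [load 290/300]
  100 → shelf 5  [load 290/300]
  100 → shelf 7  [load 260/300]
  80 → shelf 8 (new)  [load 80/300]
  70 → shelf 4  [load 300/300]
8 shelves opened.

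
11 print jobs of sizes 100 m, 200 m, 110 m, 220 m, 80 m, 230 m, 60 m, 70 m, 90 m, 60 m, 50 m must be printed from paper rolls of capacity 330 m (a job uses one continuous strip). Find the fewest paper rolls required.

4

Total = 230 + 220 + 200 + 110 + 100 + 90 + 80 + 70 + 60 + 60 + 50 = 1270 m.
Lower bound: ⌈1270/330⌉ = 4 paper rolls.
A packing using 4 paper rolls:
  roll 1: 230 + 100 = 330
  roll 2: 220 + 110 = 330
  roll 3: 200 + 90 = 290
  roll 4: 80 + 70 + 60 + 60 + 50 = 320
This matches the lower bound, so 4 is optimal.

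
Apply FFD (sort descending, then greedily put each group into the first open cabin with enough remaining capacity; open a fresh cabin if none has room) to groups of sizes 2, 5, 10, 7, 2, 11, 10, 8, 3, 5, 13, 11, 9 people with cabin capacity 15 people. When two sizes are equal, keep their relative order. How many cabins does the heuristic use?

Sorted descending: 13, 11, 11, 10, 10, 9, 8, 7, 5, 5, 3, 2, 2.
  13 → cabin 1 (new)  [load 13/15]
  11 → cabin 2 (new)  [load 11/15]
  11 → cabin 3 (new)  [load 11/15]
  10 → cabin 4 (new)  [load 10/15]
  10 → cabin 5 (new)  [load 10/15]
  9 → cabin 6 (new)  [load 9/15]
  8 → cabin 7 (new)  [load 8/15]
  7 → cabin 7  [load 15/15]
  5 → cabin 4  [load 15/15]
  5 → cabin 5  [load 15/15]
  3 → cabin 2  [load 14/15]
  2 → cabin 1  [load 15/15]
  2 → cabin 3  [load 13/15]
7 cabins opened.

7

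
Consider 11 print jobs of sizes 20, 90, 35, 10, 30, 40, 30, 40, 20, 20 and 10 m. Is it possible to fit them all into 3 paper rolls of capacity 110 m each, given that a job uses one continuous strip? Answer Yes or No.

Total = 345 m; ⌈345/110⌉ = 4.
At least 4 paper rolls are required, but only 3 are allowed.

No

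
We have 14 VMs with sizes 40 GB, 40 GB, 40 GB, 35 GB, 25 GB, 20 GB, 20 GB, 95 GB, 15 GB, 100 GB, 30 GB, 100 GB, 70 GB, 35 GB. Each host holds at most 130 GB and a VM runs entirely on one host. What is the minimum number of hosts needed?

6

Total = 100 + 100 + 95 + 70 + 40 + 40 + 40 + 35 + 35 + 30 + 25 + 20 + 20 + 15 = 665 GB.
Lower bound: ⌈665/130⌉ = 6 hosts.
A packing using 6 hosts:
  host 1: 100 + 30 = 130
  host 2: 100 + 25 = 125
  host 3: 95 + 35 = 130
  host 4: 70 + 40 + 20 = 130
  host 5: 40 + 40 + 35 + 15 = 130
  host 6: 20 = 20
This matches the lower bound, so 6 is optimal.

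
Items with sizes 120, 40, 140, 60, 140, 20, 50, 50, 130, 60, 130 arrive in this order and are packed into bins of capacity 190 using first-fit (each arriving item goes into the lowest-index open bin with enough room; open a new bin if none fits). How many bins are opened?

  120 → bin 1 (new)  [load 120/190]
  40 → bin 1  [load 160/190]
  140 → bin 2 (new)  [load 140/190]
  60 → bin 3 (new)  [load 60/190]
  140 → bin 4 (new)  [load 140/190]
  20 → bin 1  [load 180/190]
  50 → bin 2  [load 190/190]
  50 → bin 3  [load 110/190]
  130 → bin 5 (new)  [load 130/190]
  60 → bin 3  [load 170/190]
  130 → bin 6 (new)  [load 130/190]
6 bins opened.

6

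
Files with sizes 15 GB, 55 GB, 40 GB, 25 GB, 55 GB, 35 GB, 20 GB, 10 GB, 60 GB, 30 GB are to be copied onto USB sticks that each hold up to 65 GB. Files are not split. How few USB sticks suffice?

Total = 60 + 55 + 55 + 40 + 35 + 30 + 25 + 20 + 15 + 10 = 345 GB.
Lower bound: ⌈345/65⌉ = 6 USB sticks.
A packing using 6 USB sticks:
  USB stick 1: 60 = 60
  USB stick 2: 55 + 10 = 65
  USB stick 3: 55 = 55
  USB stick 4: 40 + 25 = 65
  USB stick 5: 35 + 30 = 65
  USB stick 6: 20 + 15 = 35
This matches the lower bound, so 6 is optimal.

6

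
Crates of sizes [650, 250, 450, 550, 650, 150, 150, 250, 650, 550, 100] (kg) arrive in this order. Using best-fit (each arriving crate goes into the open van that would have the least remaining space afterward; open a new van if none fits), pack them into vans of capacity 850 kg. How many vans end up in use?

  650 → van 1 (new)  [load 650/850]
  250 → van 2 (new)  [load 250/850]
  450 → van 2  [load 700/850]
  550 → van 3 (new)  [load 550/850]
  650 → van 4 (new)  [load 650/850]
  150 → van 2  [load 850/850]
  150 → van 1  [load 800/850]
  250 → van 3  [load 800/850]
  650 → van 5 (new)  [load 650/850]
  550 → van 6 (new)  [load 550/850]
  100 → van 4  [load 750/850]
6 vans opened.

6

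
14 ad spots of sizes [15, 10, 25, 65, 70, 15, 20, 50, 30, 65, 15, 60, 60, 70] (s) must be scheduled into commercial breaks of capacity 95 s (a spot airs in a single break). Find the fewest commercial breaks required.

7

Total = 70 + 70 + 65 + 65 + 60 + 60 + 50 + 30 + 25 + 20 + 15 + 15 + 15 + 10 = 570 s.
Lower bound: ⌈570/95⌉ = 6 commercial breaks.
Also, 7 ad spots each exceed 95/2 s, and no two of those can share a break, so at least 7 commercial breaks are needed.
A packing using 7 commercial breaks:
  break 1: 70 + 25 = 95
  break 2: 70 + 20 = 90
  break 3: 65 + 30 = 95
  break 4: 65 + 15 + 15 = 95
  break 5: 60 + 15 + 10 = 85
  break 6: 60 = 60
  break 7: 50 = 50
This matches the lower bound, so 7 is optimal.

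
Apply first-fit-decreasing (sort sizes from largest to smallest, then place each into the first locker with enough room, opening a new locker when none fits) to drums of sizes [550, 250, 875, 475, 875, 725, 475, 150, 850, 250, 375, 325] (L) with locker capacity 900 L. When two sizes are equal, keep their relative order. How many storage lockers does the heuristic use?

8

Sorted descending: 875, 875, 850, 725, 550, 475, 475, 375, 325, 250, 250, 150.
  875 → locker 1 (new)  [load 875/900]
  875 → locker 2 (new)  [load 875/900]
  850 → locker 3 (new)  [load 850/900]
  725 → locker 4 (new)  [load 725/900]
  550 → locker 5 (new)  [load 550/900]
  475 → locker 6 (new)  [load 475/900]
  475 → locker 7 (new)  [load 475/900]
  375 → locker 6  [load 850/900]
  325 → locker 5  [load 875/900]
  250 → locker 7  [load 725/900]
  250 → locker 8 (new)  [load 250/900]
  150 → locker 4  [load 875/900]
8 storage lockers opened.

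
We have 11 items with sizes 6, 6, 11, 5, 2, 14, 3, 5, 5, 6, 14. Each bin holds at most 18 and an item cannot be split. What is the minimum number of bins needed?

5

Total = 14 + 14 + 11 + 6 + 6 + 6 + 5 + 5 + 5 + 3 + 2 = 77.
Lower bound: ⌈77/18⌉ = 5 bins.
A packing using 5 bins:
  bin 1: 14 + 3 = 17
  bin 2: 14 + 2 = 16
  bin 3: 11 + 6 = 17
  bin 4: 6 + 6 + 5 = 17
  bin 5: 5 + 5 = 10
This matches the lower bound, so 5 is optimal.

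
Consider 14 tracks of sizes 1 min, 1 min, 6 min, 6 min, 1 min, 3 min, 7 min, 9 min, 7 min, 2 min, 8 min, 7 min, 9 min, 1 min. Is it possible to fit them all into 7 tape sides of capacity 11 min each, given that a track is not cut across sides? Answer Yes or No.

No

Total = 68 min; ⌈68/11⌉ = 7.
8 tracks each exceed half the capacity and cannot share a side, forcing at least 8 tape sides.
At least 8 tape sides are required, but only 7 are allowed.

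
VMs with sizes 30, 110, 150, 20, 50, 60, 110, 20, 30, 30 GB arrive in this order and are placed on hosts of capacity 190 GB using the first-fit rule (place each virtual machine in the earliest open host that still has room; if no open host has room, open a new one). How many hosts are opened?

4

  30 → host 1 (new)  [load 30/190]
  110 → host 1  [load 140/190]
  150 → host 2 (new)  [load 150/190]
  20 → host 1  [load 160/190]
  50 → host 3 (new)  [load 50/190]
  60 → host 3  [load 110/190]
  110 → host 4 (new)  [load 110/190]
  20 → host 1  [load 180/190]
  30 → host 2  [load 180/190]
  30 → host 3  [load 140/190]
4 hosts opened.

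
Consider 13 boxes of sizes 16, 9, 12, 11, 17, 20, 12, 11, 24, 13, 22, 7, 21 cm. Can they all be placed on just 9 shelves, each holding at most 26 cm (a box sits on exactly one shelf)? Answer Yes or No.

A valid assignment using 9 shelves:
  shelf 1: 24 = 24
  shelf 2: 22 = 22
  shelf 3: 21 = 21
  shelf 4: 20 = 20
  shelf 5: 17 + 9 = 26
  shelf 6: 16 + 7 = 23
  shelf 7: 13 + 12 = 25
  shelf 8: 12 + 11 = 23
  shelf 9: 11 = 11
Every load is within 26 cm, so 9 shelves suffice.

Yes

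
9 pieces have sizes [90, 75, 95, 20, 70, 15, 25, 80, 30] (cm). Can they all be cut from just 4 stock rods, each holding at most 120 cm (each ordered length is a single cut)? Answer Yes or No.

No

Total = 500 cm; ⌈500/120⌉ = 5.
At least 5 stock rods are required, but only 4 are allowed.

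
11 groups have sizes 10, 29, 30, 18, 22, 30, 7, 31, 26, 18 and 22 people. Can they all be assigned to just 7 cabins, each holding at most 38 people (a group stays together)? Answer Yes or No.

Total = 243 people; ⌈243/38⌉ = 7.
The bound of 7 does not rule out 7, but exhaustive search shows no assignment into 7 cabins of capacity 38 people exists — the minimum is 8.

No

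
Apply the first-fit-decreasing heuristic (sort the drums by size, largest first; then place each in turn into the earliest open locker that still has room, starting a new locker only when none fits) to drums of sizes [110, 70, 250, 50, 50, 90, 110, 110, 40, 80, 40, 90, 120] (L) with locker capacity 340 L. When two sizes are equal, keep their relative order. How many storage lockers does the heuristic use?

4

Sorted descending: 250, 120, 110, 110, 110, 90, 90, 80, 70, 50, 50, 40, 40.
  250 → locker 1 (new)  [load 250/340]
  120 → locker 2 (new)  [load 120/340]
  110 → locker 2  [load 230/340]
  110 → locker 2  [load 340/340]
  110 → locker 3 (new)  [load 110/340]
  90 → locker 1  [load 340/340]
  90 → locker 3  [load 200/340]
  80 → locker 3  [load 280/340]
  70 → locker 4 (new)  [load 70/340]
  50 → locker 3  [load 330/340]
  50 → locker 4  [load 120/340]
  40 → locker 4  [load 160/340]
  40 → locker 4  [load 200/340]
4 storage lockers opened.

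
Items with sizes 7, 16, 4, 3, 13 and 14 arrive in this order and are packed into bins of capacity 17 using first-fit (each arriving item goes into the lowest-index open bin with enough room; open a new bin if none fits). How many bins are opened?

4

  7 → bin 1 (new)  [load 7/17]
  16 → bin 2 (new)  [load 16/17]
  4 → bin 1  [load 11/17]
  3 → bin 1  [load 14/17]
  13 → bin 3 (new)  [load 13/17]
  14 → bin 4 (new)  [load 14/17]
4 bins opened.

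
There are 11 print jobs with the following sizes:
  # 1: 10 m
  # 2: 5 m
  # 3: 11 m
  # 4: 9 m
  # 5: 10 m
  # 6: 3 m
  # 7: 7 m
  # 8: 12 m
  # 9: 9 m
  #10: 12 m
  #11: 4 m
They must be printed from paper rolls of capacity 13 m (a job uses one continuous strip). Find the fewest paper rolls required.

Total = 12 + 12 + 11 + 10 + 10 + 9 + 9 + 7 + 5 + 4 + 3 = 92 m.
Lower bound: ⌈92/13⌉ = 8 paper rolls.
A packing using 8 paper rolls:
  roll 1: 12 = 12
  roll 2: 12 = 12
  roll 3: 11 = 11
  roll 4: 10 + 3 = 13
  roll 5: 10 = 10
  roll 6: 9 + 4 = 13
  roll 7: 9 = 9
  roll 8: 7 + 5 = 12
This matches the lower bound, so 8 is optimal.

8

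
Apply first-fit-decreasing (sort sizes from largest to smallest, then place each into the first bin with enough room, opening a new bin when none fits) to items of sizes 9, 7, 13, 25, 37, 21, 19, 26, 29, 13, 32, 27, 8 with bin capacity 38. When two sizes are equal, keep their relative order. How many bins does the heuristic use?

Sorted descending: 37, 32, 29, 27, 26, 25, 21, 19, 13, 13, 9, 8, 7.
  37 → bin 1 (new)  [load 37/38]
  32 → bin 2 (new)  [load 32/38]
  29 → bin 3 (new)  [load 29/38]
  27 → bin 4 (new)  [load 27/38]
  26 → bin 5 (new)  [load 26/38]
  25 → bin 6 (new)  [load 25/38]
  21 → bin 7 (new)  [load 21/38]
  19 → bin 8 (new)  [load 19/38]
  13 → bin 6  [load 38/38]
  13 → bin 7  [load 34/38]
  9 → bin 3  [load 38/38]
  8 → bin 4  [load 35/38]
  7 → bin 5  [load 33/38]
8 bins opened.

8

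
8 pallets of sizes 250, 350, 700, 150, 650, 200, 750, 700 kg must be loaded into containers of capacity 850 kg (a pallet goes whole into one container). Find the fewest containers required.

5

Total = 750 + 700 + 700 + 650 + 350 + 250 + 200 + 150 = 3750 kg.
Lower bound: ⌈3750/850⌉ = 5 containers.
A packing using 5 containers:
  container 1: 750 = 750
  container 2: 700 + 150 = 850
  container 3: 700 = 700
  container 4: 650 + 200 = 850
  container 5: 350 + 250 = 600
This matches the lower bound, so 5 is optimal.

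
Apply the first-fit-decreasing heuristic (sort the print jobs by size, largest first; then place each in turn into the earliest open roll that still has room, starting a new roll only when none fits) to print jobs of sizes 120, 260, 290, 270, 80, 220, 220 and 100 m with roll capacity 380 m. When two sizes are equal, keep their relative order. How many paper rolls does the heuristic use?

Sorted descending: 290, 270, 260, 220, 220, 120, 100, 80.
  290 → roll 1 (new)  [load 290/380]
  270 → roll 2 (new)  [load 270/380]
  260 → roll 3 (new)  [load 260/380]
  220 → roll 4 (new)  [load 220/380]
  220 → roll 5 (new)  [load 220/380]
  120 → roll 3  [load 380/380]
  100 → roll 2  [load 370/380]
  80 → roll 1  [load 370/380]
5 paper rolls opened.

5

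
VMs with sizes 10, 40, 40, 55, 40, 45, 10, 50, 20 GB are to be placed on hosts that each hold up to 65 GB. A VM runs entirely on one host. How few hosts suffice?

6

Total = 55 + 50 + 45 + 40 + 40 + 40 + 20 + 10 + 10 = 310 GB.
Lower bound: ⌈310/65⌉ = 5 hosts.
Also, 6 VMs each exceed 65/2 GB, and no two of those can share a host, so at least 6 hosts are needed.
A packing using 6 hosts:
  host 1: 55 + 10 = 65
  host 2: 50 + 10 = 60
  host 3: 45 + 20 = 65
  host 4: 40 = 40
  host 5: 40 = 40
  host 6: 40 = 40
This matches the lower bound, so 6 is optimal.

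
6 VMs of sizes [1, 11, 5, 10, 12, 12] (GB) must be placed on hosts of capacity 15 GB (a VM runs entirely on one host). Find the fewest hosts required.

Total = 12 + 12 + 11 + 10 + 5 + 1 = 51 GB.
Lower bound: ⌈51/15⌉ = 4 hosts.
A packing using 4 hosts:
  host 1: 12 + 1 = 13
  host 2: 12 = 12
  host 3: 11 = 11
  host 4: 10 + 5 = 15
This matches the lower bound, so 4 is optimal.

4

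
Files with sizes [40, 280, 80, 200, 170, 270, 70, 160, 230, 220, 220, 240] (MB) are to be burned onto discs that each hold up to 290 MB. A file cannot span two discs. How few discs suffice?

9

Total = 280 + 270 + 240 + 230 + 220 + 220 + 200 + 170 + 160 + 80 + 70 + 40 = 2180 MB.
Lower bound: ⌈2180/290⌉ = 8 discs.
Also, 9 files each exceed 145 MB, and no two of those can share a disc, so at least 9 discs are needed.
A packing using 9 discs:
  disc 1: 280 = 280
  disc 2: 270 = 270
  disc 3: 240 + 40 = 280
  disc 4: 230 = 230
  disc 5: 220 + 70 = 290
  disc 6: 220 = 220
  disc 7: 200 + 80 = 280
  disc 8: 170 = 170
  disc 9: 160 = 160
This matches the lower bound, so 9 is optimal.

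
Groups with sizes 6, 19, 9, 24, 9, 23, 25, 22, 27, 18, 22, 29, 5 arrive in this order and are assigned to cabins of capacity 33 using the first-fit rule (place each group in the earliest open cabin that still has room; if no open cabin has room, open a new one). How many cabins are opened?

9

  6 → cabin 1 (new)  [load 6/33]
  19 → cabin 1  [load 25/33]
  9 → cabin 2 (new)  [load 9/33]
  24 → cabin 2  [load 33/33]
  9 → cabin 3 (new)  [load 9/33]
  23 → cabin 3  [load 32/33]
  25 → cabin 4 (new)  [load 25/33]
  22 → cabin 5 (new)  [load 22/33]
  27 → cabin 6 (new)  [load 27/33]
  18 → cabin 7 (new)  [load 18/33]
  22 → cabin 8 (new)  [load 22/33]
  29 → cabin 9 (new)  [load 29/33]
  5 → cabin 1  [load 30/33]
9 cabins opened.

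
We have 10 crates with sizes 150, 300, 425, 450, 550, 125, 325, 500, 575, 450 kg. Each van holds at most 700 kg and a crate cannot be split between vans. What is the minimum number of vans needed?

Total = 575 + 550 + 500 + 450 + 450 + 425 + 325 + 300 + 150 + 125 = 3850 kg.
Lower bound: ⌈3850/700⌉ = 6 vans.
A packing using 7 vans:
  van 1: 575 + 125 = 700
  van 2: 550 + 150 = 700
  van 3: 500 = 500
  van 4: 450 = 450
  van 5: 450 = 450
  van 6: 425 = 425
  van 7: 325 + 300 = 625
No arrangement into 6 vans stays within capacity, so 7 is optimal.

7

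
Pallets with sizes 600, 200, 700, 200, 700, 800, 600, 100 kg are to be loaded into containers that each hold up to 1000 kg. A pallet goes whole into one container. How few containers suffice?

5

Total = 800 + 700 + 700 + 600 + 600 + 200 + 200 + 100 = 3900 kg.
Lower bound: ⌈3900/1000⌉ = 4 containers.
Also, 5 pallets each exceed 500 kg, and no two of those can share a container, so at least 5 containers are needed.
A packing using 5 containers:
  container 1: 800 + 200 = 1000
  container 2: 700 + 200 + 100 = 1000
  container 3: 700 = 700
  container 4: 600 = 600
  container 5: 600 = 600
This matches the lower bound, so 5 is optimal.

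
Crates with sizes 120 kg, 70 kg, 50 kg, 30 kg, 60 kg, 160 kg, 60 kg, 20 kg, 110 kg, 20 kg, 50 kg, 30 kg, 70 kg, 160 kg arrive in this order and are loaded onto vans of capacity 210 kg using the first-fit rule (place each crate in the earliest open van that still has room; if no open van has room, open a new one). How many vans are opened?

6

  120 → van 1 (new)  [load 120/210]
  70 → van 1  [load 190/210]
  50 → van 2 (new)  [load 50/210]
  30 → van 2  [load 80/210]
  60 → van 2  [load 140/210]
  160 → van 3 (new)  [load 160/210]
  60 → van 2  [load 200/210]
  20 → van 1  [load 210/210]
  110 → van 4 (new)  [load 110/210]
  20 → van 3  [load 180/210]
  50 → van 4  [load 160/210]
  30 → van 3  [load 210/210]
  70 → van 5 (new)  [load 70/210]
  160 → van 6 (new)  [load 160/210]
6 vans opened.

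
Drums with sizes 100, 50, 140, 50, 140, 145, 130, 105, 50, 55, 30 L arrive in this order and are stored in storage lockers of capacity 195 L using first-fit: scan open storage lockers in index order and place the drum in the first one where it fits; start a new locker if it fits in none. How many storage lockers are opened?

6

  100 → locker 1 (new)  [load 100/195]
  50 → locker 1  [load 150/195]
  140 → locker 2 (new)  [load 140/195]
  50 → locker 2  [load 190/195]
  140 → locker 3 (new)  [load 140/195]
  145 → locker 4 (new)  [load 145/195]
  130 → locker 5 (new)  [load 130/195]
  105 → locker 6 (new)  [load 105/195]
  50 → locker 3  [load 190/195]
  55 → locker 5  [load 185/195]
  30 → locker 1  [load 180/195]
6 storage lockers opened.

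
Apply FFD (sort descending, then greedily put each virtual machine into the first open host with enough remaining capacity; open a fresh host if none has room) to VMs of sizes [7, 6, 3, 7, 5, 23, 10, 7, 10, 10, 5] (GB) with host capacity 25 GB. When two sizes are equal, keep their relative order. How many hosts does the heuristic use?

Sorted descending: 23, 10, 10, 10, 7, 7, 7, 6, 5, 5, 3.
  23 → host 1 (new)  [load 23/25]
  10 → host 2 (new)  [load 10/25]
  10 → host 2  [load 20/25]
  10 → host 3 (new)  [load 10/25]
  7 → host 3  [load 17/25]
  7 → host 3  [load 24/25]
  7 → host 4 (new)  [load 7/25]
  6 → host 4  [load 13/25]
  5 → host 2  [load 25/25]
  5 → host 4  [load 18/25]
  3 → host 4  [load 21/25]
4 hosts opened.

4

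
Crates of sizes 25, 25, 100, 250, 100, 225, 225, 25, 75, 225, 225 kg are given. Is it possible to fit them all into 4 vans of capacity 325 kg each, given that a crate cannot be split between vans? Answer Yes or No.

No

Total = 1500 kg; ⌈1500/325⌉ = 5.
At least 5 vans are required, but only 4 are allowed.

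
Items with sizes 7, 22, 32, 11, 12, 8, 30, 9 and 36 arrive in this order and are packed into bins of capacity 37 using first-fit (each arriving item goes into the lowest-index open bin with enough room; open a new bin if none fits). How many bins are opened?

5

  7 → bin 1 (new)  [load 7/37]
  22 → bin 1  [load 29/37]
  32 → bin 2 (new)  [load 32/37]
  11 → bin 3 (new)  [load 11/37]
  12 → bin 3  [load 23/37]
  8 → bin 1  [load 37/37]
  30 → bin 4 (new)  [load 30/37]
  9 → bin 3  [load 32/37]
  36 → bin 5 (new)  [load 36/37]
5 bins opened.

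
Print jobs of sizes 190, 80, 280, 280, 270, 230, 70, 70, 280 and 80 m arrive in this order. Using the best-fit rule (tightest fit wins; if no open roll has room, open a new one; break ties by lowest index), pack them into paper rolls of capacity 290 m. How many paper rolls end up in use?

7

  190 → roll 1 (new)  [load 190/290]
  80 → roll 1  [load 270/290]
  280 → roll 2 (new)  [load 280/290]
  280 → roll 3 (new)  [load 280/290]
  270 → roll 4 (new)  [load 270/290]
  230 → roll 5 (new)  [load 230/290]
  70 → roll 6 (new)  [load 70/290]
  70 → roll 6  [load 140/290]
  280 → roll 7 (new)  [load 280/290]
  80 → roll 6  [load 220/290]
7 paper rolls opened.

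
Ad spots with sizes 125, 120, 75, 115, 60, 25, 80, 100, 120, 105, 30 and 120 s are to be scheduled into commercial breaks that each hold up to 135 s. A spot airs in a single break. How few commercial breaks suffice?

Total = 125 + 120 + 120 + 120 + 115 + 105 + 100 + 80 + 75 + 60 + 30 + 25 = 1075 s.
Lower bound: ⌈1075/135⌉ = 8 commercial breaks.
Also, 9 ad spots each exceed 135/2 s, and no two of those can share a break, so at least 9 commercial breaks are needed.
A packing using 9 commercial breaks:
  break 1: 125 = 125
  break 2: 120 = 120
  break 3: 120 = 120
  break 4: 120 = 120
  break 5: 115 = 115
  break 6: 105 + 30 = 135
  break 7: 100 + 25 = 125
  break 8: 80 = 80
  break 9: 75 + 60 = 135
This matches the lower bound, so 9 is optimal.

9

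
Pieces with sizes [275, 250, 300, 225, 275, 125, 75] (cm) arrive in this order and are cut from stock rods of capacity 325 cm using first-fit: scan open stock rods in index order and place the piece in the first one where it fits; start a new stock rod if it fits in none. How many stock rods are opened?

  275 → stock rod 1 (new)  [load 275/325]
  250 → stock rod 2 (new)  [load 250/325]
  300 → stock rod 3 (new)  [load 300/325]
  225 → stock rod 4 (new)  [load 225/325]
  275 → stock rod 5 (new)  [load 275/325]
  125 → stock rod 6 (new)  [load 125/325]
  75 → stock rod 2  [load 325/325]
6 stock rods opened.

6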